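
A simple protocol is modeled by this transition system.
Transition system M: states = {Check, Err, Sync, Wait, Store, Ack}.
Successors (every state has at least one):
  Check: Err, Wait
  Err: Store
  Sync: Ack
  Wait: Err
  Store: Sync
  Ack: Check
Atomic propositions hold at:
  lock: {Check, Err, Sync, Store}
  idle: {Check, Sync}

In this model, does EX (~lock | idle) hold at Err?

No

Sat(~lock) = {Wait, Ack}
Sat(~lock | idle) = {Check, Sync, Wait, Ack}
Sat(EX (~lock | idle)) = {s : some successor in {Check, Sync, Wait, Ack}} = {Check, Sync, Store, Ack}
Err ∉ Sat(EX (~lock | idle)) = {Check, Sync, Store, Ack}, so the formula does not hold at Err.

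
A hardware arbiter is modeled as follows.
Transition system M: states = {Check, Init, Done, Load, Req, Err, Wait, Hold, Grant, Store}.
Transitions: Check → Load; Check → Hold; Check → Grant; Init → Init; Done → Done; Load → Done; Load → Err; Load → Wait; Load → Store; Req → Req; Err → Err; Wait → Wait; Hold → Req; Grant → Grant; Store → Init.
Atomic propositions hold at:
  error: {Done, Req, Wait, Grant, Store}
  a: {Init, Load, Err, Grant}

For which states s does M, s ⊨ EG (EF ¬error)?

Sat(¬error) = {Check, Init, Load, Err, Hold}
EF ¬error: least fixpoint, start Z0 = {Check, Init, Load, Err, Hold}, add states with some successor in Z. Z1 = {Check, Init, Load, Err, Hold, Store}; fixed.
Sat(EF ¬error) = {Check, Init, Load, Err, Hold, Store}
EG (EF ¬error): greatest fixpoint, start Z0 = {Check, Init, Load, Err, Hold, Store}, keep only states in Sat with some successor in Z. Z1 = {Check, Init, Load, Err, Store}; fixed.
Sat(EG (EF ¬error)) = {Check, Init, Load, Err, Store}

{Check, Init, Load, Err, Store}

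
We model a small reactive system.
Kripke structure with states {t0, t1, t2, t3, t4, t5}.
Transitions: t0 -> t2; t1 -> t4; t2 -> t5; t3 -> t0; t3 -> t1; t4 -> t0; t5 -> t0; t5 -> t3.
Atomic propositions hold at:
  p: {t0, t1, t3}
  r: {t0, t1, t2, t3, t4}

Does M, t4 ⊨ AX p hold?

Sat(AX p) = {s : every successor in {t0, t1, t3}} = {t3, t4, t5}
t4 ∈ Sat(AX p) = {t3, t4, t5}, so the formula holds at t4.

Yes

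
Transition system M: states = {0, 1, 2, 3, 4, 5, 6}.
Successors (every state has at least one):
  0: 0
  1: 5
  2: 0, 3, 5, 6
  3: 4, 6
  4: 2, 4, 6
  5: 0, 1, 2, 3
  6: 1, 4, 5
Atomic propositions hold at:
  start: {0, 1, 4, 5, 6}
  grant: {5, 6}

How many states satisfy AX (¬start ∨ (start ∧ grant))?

Sat(¬start) = {2, 3}
Sat(start ∧ grant) = {5, 6}
Sat(¬start ∨ (start ∧ grant)) = {2, 3, 5, 6}
Sat(AX (¬start ∨ (start ∧ grant))) = {s : every successor in {2, 3, 5, 6}} = {1}
|Sat(AX (¬start ∨ (start ∧ grant)))| = |{1}| = 1.

1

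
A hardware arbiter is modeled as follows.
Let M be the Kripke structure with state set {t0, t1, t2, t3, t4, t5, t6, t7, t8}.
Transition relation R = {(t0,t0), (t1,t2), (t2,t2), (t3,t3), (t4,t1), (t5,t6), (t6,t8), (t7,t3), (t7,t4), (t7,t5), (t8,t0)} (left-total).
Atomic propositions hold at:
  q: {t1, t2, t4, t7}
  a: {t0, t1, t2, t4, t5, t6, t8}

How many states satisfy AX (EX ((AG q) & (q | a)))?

AG q: greatest fixpoint, start Z0 = {t1, t2, t4, t7}, keep only states in Sat with every successor in Z. Z1 = {t1, t2, t4}; fixed.
Sat(AG q) = {t1, t2, t4}
Sat(q | a) = {t0, t1, t2, t4, t5, t6, t7, t8}
Sat((AG q) & (q | a)) = {t1, t2, t4}
Sat(EX ((AG q) & (q | a))) = {s : some successor in {t1, t2, t4}} = {t1, t2, t4, t7}
Sat(AX (EX ((AG q) & (q | a)))) = {s : every successor in {t1, t2, t4, t7}} = {t1, t2, t4}
|Sat(AX (EX ((AG q) & (q | a))))| = |{t1, t2, t4}| = 3.

3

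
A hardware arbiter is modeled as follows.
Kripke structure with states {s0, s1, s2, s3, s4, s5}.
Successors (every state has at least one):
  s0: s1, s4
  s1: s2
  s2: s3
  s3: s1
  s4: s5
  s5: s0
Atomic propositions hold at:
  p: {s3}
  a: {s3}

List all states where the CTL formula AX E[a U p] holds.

E[a U p]: least fixpoint, start Z0 = Sat(p) = {s3}, add states in Sat(a) with some successor in Z. Already a fixed point.
Sat(E[a U p]) = {s3}
Sat(AX E[a U p]) = {s : every successor in {s3}} = {s2}

{s2}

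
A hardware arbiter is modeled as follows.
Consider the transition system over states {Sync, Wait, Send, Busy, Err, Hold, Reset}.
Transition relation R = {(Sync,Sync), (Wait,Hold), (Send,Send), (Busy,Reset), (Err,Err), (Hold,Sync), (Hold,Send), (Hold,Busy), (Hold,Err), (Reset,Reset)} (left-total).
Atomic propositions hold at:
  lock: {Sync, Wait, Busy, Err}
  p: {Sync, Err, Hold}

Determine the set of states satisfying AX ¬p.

Sat(¬p) = {Wait, Send, Busy, Reset}
Sat(AX ¬p) = {s : every successor in {Wait, Send, Busy, Reset}} = {Send, Busy, Reset}

{Send, Busy, Reset}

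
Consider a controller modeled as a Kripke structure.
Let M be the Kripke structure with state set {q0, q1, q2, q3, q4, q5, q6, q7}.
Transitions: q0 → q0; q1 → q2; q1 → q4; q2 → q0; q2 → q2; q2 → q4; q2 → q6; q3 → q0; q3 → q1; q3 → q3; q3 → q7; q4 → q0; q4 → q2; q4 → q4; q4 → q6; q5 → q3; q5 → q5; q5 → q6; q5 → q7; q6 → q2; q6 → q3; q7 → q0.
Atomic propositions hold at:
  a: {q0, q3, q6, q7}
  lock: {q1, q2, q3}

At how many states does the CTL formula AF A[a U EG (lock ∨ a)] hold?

6

Sat(lock ∨ a) = {q0, q1, q2, q3, q6, q7}
EG (lock ∨ a): greatest fixpoint, start Z0 = {q0, q1, q2, q3, q6, q7}, keep only states in Sat with some successor in Z. Already a fixed point.
Sat(EG (lock ∨ a)) = {q0, q1, q2, q3, q6, q7}
A[a U EG (lock ∨ a)]: least fixpoint, start Z0 = Sat(EG (lock ∨ a)) = {q0, q1, q2, q3, q6, q7}, add states in Sat(a) with every successor in Z. Already a fixed point.
Sat(A[a U EG (lock ∨ a)]) = {q0, q1, q2, q3, q6, q7}
AF A[a U EG (lock ∨ a)]: least fixpoint, start Z0 = {q0, q1, q2, q3, q6, q7}, add states with every successor in Z. Already a fixed point.
Sat(AF A[a U EG (lock ∨ a)]) = {q0, q1, q2, q3, q6, q7}
|Sat(AF A[a U EG (lock ∨ a)])| = |{q0, q1, q2, q3, q6, q7}| = 6.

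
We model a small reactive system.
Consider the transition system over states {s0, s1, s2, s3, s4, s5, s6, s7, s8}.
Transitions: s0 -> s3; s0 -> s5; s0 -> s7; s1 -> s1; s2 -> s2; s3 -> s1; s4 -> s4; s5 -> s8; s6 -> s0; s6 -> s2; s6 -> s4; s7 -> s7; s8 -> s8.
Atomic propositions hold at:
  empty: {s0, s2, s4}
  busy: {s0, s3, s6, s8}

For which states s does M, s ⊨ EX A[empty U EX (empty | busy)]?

Sat(empty | busy) = {s0, s2, s3, s4, s6, s8}
Sat(EX (empty | busy)) = {s : some successor in {s0, s2, s3, s4, s6, s8}} = {s0, s2, s4, s5, s6, s8}
A[empty U EX (empty | busy)]: least fixpoint, start Z0 = Sat(EX (empty | busy)) = {s0, s2, s4, s5, s6, s8}, add states in Sat(empty) with every successor in Z. Already a fixed point.
Sat(A[empty U EX (empty | busy)]) = {s0, s2, s4, s5, s6, s8}
Sat(EX A[empty U EX (empty | busy)]) = {s : some successor in {s0, s2, s4, s5, s6, s8}} = {s0, s2, s4, s5, s6, s8}

{s0, s2, s4, s5, s6, s8}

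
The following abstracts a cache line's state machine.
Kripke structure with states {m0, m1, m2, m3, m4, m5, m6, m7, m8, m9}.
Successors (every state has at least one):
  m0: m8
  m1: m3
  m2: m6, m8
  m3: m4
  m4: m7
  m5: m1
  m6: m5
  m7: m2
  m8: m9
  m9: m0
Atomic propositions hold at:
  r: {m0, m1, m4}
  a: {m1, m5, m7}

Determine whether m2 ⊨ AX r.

No

Sat(AX r) = {s : every successor in {m0, m1, m4}} = {m3, m5, m9}
m2 ∉ Sat(AX r) = {m3, m5, m9}, so the formula does not hold at m2.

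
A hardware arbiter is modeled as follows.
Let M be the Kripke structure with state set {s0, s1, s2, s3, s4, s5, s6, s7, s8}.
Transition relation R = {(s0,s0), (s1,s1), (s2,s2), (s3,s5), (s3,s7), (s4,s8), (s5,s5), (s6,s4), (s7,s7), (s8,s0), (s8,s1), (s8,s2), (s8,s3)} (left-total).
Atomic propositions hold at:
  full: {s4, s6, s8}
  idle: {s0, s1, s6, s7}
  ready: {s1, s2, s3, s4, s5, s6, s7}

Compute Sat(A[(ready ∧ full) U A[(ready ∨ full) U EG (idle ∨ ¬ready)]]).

Sat(ready ∧ full) = {s4, s6}
Sat(ready ∨ full) = {s1, s2, s3, s4, s5, s6, s7, s8}
Sat(¬ready) = {s0, s8}
Sat(idle ∨ ¬ready) = {s0, s1, s6, s7, s8}
EG (idle ∨ ¬ready): greatest fixpoint, start Z0 = {s0, s1, s6, s7, s8}, keep only states in Sat with some successor in Z. Z1 = {s0, s1, s7, s8}; fixed.
Sat(EG (idle ∨ ¬ready)) = {s0, s1, s7, s8}
A[(ready ∨ full) U EG (idle ∨ ¬ready)]: least fixpoint, start Z0 = Sat(EG (idle ∨ ¬ready)) = {s0, s1, s7, s8}, add states in Sat(ready ∨ full) with every successor in Z. Z1 = {s0, s1, s4, s7, s8}; Z2 = {s0, s1, s4, s6, s7, s8}; fixed.
Sat(A[(ready ∨ full) U EG (idle ∨ ¬ready)]) = {s0, s1, s4, s6, s7, s8}
A[(ready ∧ full) U A[(ready ∨ full) U EG (idle ∨ ¬ready)]]: least fixpoint, start Z0 = Sat(A[(ready ∨ full) U EG (idle ∨ ¬ready)]) = {s0, s1, s4, s6, s7, s8}, add states in Sat(ready ∧ full) with every successor in Z. Already a fixed point.
Sat(A[(ready ∧ full) U A[(ready ∨ full) U EG (idle ∨ ¬ready)]]) = {s0, s1, s4, s6, s7, s8}

{s0, s1, s4, s6, s7, s8}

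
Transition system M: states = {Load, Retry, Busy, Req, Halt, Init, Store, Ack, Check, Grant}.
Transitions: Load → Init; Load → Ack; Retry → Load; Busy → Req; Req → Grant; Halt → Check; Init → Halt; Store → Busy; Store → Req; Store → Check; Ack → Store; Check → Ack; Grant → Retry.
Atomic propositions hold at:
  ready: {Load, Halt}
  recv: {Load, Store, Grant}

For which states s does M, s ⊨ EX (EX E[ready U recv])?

{Load, Busy, Store, Check, Grant}

E[ready U recv]: least fixpoint, start Z0 = Sat(recv) = {Load, Store, Grant}, add states in Sat(ready) with some successor in Z. Already a fixed point.
Sat(E[ready U recv]) = {Load, Store, Grant}
Sat(EX E[ready U recv]) = {s : some successor in {Load, Store, Grant}} = {Retry, Req, Ack}
Sat(EX (EX E[ready U recv])) = {s : some successor in {Retry, Req, Ack}} = {Load, Busy, Store, Check, Grant}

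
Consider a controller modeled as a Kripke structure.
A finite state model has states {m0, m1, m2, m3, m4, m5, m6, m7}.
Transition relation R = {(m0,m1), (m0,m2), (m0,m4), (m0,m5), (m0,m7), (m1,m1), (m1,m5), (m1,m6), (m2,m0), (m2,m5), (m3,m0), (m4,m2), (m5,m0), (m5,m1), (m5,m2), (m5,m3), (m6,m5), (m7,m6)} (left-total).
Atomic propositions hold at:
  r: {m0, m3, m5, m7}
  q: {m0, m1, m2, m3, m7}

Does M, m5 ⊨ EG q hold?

No

EG q: greatest fixpoint, start Z0 = {m0, m1, m2, m3, m7}, keep only states in Sat with some successor in Z. Z1 = {m0, m1, m2, m3}; fixed.
Sat(EG q) = {m0, m1, m2, m3}
m5 ∉ Sat(EG q) = {m0, m1, m2, m3}, so the formula does not hold at m5.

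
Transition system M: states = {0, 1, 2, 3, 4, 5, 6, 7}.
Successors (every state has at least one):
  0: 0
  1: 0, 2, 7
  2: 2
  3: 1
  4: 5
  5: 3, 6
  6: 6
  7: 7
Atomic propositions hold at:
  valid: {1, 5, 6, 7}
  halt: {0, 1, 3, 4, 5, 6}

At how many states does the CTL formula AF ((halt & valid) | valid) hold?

6

Sat(halt & valid) = {1, 5, 6}
Sat((halt & valid) | valid) = {1, 5, 6, 7}
AF ((halt & valid) | valid): least fixpoint, start Z0 = {1, 5, 6, 7}, add states with every successor in Z. Z1 = {1, 3, 4, 5, 6, 7}; fixed.
Sat(AF ((halt & valid) | valid)) = {1, 3, 4, 5, 6, 7}
|Sat(AF ((halt & valid) | valid))| = |{1, 3, 4, 5, 6, 7}| = 6.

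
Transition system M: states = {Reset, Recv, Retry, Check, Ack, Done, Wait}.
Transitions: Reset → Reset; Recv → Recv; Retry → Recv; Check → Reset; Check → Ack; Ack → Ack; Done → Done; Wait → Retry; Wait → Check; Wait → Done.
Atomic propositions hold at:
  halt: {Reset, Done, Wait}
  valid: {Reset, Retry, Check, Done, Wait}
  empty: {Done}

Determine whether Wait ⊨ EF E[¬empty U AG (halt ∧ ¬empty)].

Yes

Sat(¬empty) = {Reset, Recv, Retry, Check, Ack, Wait}
Sat(halt ∧ ¬empty) = {Reset, Wait}
AG (halt ∧ ¬empty): greatest fixpoint, start Z0 = {Reset, Wait}, keep only states in Sat with every successor in Z. Z1 = {Reset}; fixed.
Sat(AG (halt ∧ ¬empty)) = {Reset}
E[¬empty U AG (halt ∧ ¬empty)]: least fixpoint, start Z0 = Sat(AG (halt ∧ ¬empty)) = {Reset}, add states in Sat(¬empty) with some successor in Z. Z1 = {Reset, Check}; Z2 = {Reset, Check, Wait}; fixed.
Sat(E[¬empty U AG (halt ∧ ¬empty)]) = {Reset, Check, Wait}
EF E[¬empty U AG (halt ∧ ¬empty)]: least fixpoint, start Z0 = {Reset, Check, Wait}, add states with some successor in Z. Already a fixed point.
Sat(EF E[¬empty U AG (halt ∧ ¬empty)]) = {Reset, Check, Wait}
Wait ∈ Sat(EF E[¬empty U AG (halt ∧ ¬empty)]) = {Reset, Check, Wait}, so the formula holds at Wait.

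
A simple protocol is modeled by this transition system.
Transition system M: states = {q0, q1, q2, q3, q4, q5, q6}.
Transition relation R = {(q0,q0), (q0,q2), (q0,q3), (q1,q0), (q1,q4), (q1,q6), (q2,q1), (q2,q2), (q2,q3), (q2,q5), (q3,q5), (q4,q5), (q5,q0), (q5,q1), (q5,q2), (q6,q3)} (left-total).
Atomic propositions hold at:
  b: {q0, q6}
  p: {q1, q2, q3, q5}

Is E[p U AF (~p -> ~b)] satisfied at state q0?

Sat(~p) = {q0, q4, q6}
Sat(~b) = {q1, q2, q3, q4, q5}
Sat(~p -> ~b) = {q1, q2, q3, q4, q5}
AF (~p -> ~b): least fixpoint, start Z0 = {q1, q2, q3, q4, q5}, add states with every successor in Z. Z1 = {q1, q2, q3, q4, q5, q6}; fixed.
Sat(AF (~p -> ~b)) = {q1, q2, q3, q4, q5, q6}
E[p U AF (~p -> ~b)]: least fixpoint, start Z0 = Sat(AF (~p -> ~b)) = {q1, q2, q3, q4, q5, q6}, add states in Sat(p) with some successor in Z. Already a fixed point.
Sat(E[p U AF (~p -> ~b)]) = {q1, q2, q3, q4, q5, q6}
q0 ∉ Sat(E[p U AF (~p -> ~b)]) = {q1, q2, q3, q4, q5, q6}, so the formula does not hold at q0.

No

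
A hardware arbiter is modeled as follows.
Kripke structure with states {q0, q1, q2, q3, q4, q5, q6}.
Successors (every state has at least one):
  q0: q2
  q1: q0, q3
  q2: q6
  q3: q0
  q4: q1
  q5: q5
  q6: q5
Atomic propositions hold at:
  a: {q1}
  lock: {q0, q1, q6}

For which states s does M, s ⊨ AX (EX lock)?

{q0, q4}

Sat(EX lock) = {s : some successor in {q0, q1, q6}} = {q1, q2, q3, q4}
Sat(AX (EX lock)) = {s : every successor in {q1, q2, q3, q4}} = {q0, q4}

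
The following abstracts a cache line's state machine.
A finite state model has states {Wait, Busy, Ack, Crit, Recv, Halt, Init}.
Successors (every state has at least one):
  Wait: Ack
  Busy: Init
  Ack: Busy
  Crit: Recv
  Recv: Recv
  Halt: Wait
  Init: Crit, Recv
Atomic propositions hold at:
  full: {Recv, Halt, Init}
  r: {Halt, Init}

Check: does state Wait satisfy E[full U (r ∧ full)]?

Sat(r ∧ full) = {Halt, Init}
E[full U (r ∧ full)]: least fixpoint, start Z0 = Sat((r ∧ full)) = {Halt, Init}, add states in Sat(full) with some successor in Z. Already a fixed point.
Sat(E[full U (r ∧ full)]) = {Halt, Init}
Wait ∉ Sat(E[full U (r ∧ full)]) = {Halt, Init}, so the formula does not hold at Wait.

No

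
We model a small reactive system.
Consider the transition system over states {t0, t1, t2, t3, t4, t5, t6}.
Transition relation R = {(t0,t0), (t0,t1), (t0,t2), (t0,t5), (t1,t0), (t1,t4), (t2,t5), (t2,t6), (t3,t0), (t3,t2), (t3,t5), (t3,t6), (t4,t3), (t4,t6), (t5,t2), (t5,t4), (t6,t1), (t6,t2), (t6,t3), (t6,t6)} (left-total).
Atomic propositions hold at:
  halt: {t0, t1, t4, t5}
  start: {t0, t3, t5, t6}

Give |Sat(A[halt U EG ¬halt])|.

Sat(¬halt) = {t2, t3, t6}
EG ¬halt: greatest fixpoint, start Z0 = {t2, t3, t6}, keep only states in Sat with some successor in Z. Already a fixed point.
Sat(EG ¬halt) = {t2, t3, t6}
A[halt U EG ¬halt]: least fixpoint, start Z0 = Sat(EG ¬halt) = {t2, t3, t6}, add states in Sat(halt) with every successor in Z. Z1 = {t2, t3, t4, t6}; Z2 = {t2, t3, t4, t5, t6}; fixed.
Sat(A[halt U EG ¬halt]) = {t2, t3, t4, t5, t6}
|Sat(A[halt U EG ¬halt])| = |{t2, t3, t4, t5, t6}| = 5.

5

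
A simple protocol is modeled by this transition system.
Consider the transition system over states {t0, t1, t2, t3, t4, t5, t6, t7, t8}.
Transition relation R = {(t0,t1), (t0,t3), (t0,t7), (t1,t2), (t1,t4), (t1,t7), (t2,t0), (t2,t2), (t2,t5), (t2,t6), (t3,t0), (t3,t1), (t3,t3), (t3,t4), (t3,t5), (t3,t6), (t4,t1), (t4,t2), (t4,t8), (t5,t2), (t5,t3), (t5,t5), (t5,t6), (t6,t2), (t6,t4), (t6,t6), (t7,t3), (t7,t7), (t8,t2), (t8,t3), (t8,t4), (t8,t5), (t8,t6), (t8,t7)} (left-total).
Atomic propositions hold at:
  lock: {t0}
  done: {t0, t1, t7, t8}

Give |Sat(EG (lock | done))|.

Sat(lock | done) = {t0, t1, t7, t8}
EG (lock | done): greatest fixpoint, start Z0 = {t0, t1, t7, t8}, keep only states in Sat with some successor in Z. Already a fixed point.
Sat(EG (lock | done)) = {t0, t1, t7, t8}
|Sat(EG (lock | done))| = |{t0, t1, t7, t8}| = 4.

4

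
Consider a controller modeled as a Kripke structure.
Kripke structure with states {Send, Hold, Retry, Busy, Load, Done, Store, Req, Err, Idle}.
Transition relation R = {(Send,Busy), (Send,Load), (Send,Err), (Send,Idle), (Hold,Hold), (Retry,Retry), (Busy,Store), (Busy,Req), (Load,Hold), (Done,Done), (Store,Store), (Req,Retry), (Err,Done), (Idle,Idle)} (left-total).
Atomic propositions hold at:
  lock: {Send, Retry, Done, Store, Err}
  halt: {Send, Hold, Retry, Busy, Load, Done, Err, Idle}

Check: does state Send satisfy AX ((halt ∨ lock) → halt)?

Sat(halt ∨ lock) = {Send, Hold, Retry, Busy, Load, Done, Store, Err, Idle}
Sat((halt ∨ lock) → halt) = {Send, Hold, Retry, Busy, Load, Done, Req, Err, Idle}
Sat(AX ((halt ∨ lock) → halt)) = {s : every successor in {Send, Hold, Retry, Busy, Load, Done, Req, Err, Idle}} = {Send, Hold, Retry, Load, Done, Req, Err, Idle}
Send ∈ Sat(AX ((halt ∨ lock) → halt)) = {Send, Hold, Retry, Load, Done, Req, Err, Idle}, so the formula holds at Send.

Yes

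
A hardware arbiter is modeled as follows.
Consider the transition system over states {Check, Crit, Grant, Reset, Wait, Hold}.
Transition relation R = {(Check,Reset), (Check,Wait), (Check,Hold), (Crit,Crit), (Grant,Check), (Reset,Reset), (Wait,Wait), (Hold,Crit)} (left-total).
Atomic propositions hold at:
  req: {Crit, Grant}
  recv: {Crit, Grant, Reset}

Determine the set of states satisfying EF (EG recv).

{Check, Crit, Grant, Reset, Hold}

EG recv: greatest fixpoint, start Z0 = {Crit, Grant, Reset}, keep only states in Sat with some successor in Z. Z1 = {Crit, Reset}; fixed.
Sat(EG recv) = {Crit, Reset}
EF (EG recv): least fixpoint, start Z0 = {Crit, Reset}, add states with some successor in Z. Z1 = {Check, Crit, Reset, Hold}; Z2 = {Check, Crit, Grant, Reset, Hold}; fixed.
Sat(EF (EG recv)) = {Check, Crit, Grant, Reset, Hold}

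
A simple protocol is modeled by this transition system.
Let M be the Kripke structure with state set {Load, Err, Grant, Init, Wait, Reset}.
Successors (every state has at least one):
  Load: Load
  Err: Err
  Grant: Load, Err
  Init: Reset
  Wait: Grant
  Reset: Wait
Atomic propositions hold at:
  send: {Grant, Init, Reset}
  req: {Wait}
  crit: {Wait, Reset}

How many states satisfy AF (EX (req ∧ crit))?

2

Sat(req ∧ crit) = {Wait}
Sat(EX (req ∧ crit)) = {s : some successor in {Wait}} = {Reset}
AF (EX (req ∧ crit)): least fixpoint, start Z0 = {Reset}, add states with every successor in Z. Z1 = {Init, Reset}; fixed.
Sat(AF (EX (req ∧ crit))) = {Init, Reset}
|Sat(AF (EX (req ∧ crit)))| = |{Init, Reset}| = 2.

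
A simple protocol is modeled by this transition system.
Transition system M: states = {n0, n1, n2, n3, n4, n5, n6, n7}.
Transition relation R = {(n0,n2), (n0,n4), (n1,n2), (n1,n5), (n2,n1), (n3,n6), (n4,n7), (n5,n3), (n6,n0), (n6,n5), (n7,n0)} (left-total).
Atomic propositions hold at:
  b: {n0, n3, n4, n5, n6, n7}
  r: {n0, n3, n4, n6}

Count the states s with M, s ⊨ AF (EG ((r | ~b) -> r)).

6

Sat(~b) = {n1, n2}
Sat(r | ~b) = {n0, n1, n2, n3, n4, n6}
Sat((r | ~b) -> r) = {n0, n3, n4, n5, n6, n7}
EG ((r | ~b) -> r): greatest fixpoint, start Z0 = {n0, n3, n4, n5, n6, n7}, keep only states in Sat with some successor in Z. Already a fixed point.
Sat(EG ((r | ~b) -> r)) = {n0, n3, n4, n5, n6, n7}
AF (EG ((r | ~b) -> r)): least fixpoint, start Z0 = {n0, n3, n4, n5, n6, n7}, add states with every successor in Z. Already a fixed point.
Sat(AF (EG ((r | ~b) -> r))) = {n0, n3, n4, n5, n6, n7}
|Sat(AF (EG ((r | ~b) -> r)))| = |{n0, n3, n4, n5, n6, n7}| = 6.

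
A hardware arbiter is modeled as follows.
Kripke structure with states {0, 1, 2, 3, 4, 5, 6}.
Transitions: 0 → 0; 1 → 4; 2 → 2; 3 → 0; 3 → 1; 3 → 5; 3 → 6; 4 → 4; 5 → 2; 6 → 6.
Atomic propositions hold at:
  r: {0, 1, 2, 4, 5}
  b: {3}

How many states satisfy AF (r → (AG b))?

2

AG b: greatest fixpoint, start Z0 = {3}, keep only states in Sat with every successor in Z. Z1 = ∅; fixed.
Sat(AG b) = ∅
Sat(r → (AG b)) = {3, 6}
AF (r → (AG b)): least fixpoint, start Z0 = {3, 6}, add states with every successor in Z. Already a fixed point.
Sat(AF (r → (AG b))) = {3, 6}
|Sat(AF (r → (AG b)))| = |{3, 6}| = 2.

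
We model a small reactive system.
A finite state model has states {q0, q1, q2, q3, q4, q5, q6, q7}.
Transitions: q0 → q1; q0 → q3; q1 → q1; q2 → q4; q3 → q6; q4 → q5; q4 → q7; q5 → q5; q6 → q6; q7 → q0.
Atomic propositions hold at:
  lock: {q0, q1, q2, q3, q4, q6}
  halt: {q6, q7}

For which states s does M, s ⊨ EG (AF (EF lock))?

EF lock: least fixpoint, start Z0 = {q0, q1, q2, q3, q4, q6}, add states with some successor in Z. Z1 = {q0, q1, q2, q3, q4, q6, q7}; fixed.
Sat(EF lock) = {q0, q1, q2, q3, q4, q6, q7}
AF (EF lock): least fixpoint, start Z0 = {q0, q1, q2, q3, q4, q6, q7}, add states with every successor in Z. Already a fixed point.
Sat(AF (EF lock)) = {q0, q1, q2, q3, q4, q6, q7}
EG (AF (EF lock)): greatest fixpoint, start Z0 = {q0, q1, q2, q3, q4, q6, q7}, keep only states in Sat with some successor in Z. Already a fixed point.
Sat(EG (AF (EF lock))) = {q0, q1, q2, q3, q4, q6, q7}

{q0, q1, q2, q3, q4, q6, q7}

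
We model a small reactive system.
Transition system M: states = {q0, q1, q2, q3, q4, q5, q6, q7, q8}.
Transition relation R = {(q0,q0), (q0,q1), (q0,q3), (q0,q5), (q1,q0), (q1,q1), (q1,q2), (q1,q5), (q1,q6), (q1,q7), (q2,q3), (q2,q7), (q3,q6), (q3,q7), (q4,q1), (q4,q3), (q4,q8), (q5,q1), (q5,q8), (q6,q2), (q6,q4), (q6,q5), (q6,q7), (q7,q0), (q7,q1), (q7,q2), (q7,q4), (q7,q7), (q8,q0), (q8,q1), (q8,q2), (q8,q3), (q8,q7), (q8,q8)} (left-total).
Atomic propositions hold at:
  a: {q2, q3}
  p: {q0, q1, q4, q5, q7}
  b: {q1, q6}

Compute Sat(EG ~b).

Sat(~b) = {q0, q2, q3, q4, q5, q7, q8}
EG ~b: greatest fixpoint, start Z0 = {q0, q2, q3, q4, q5, q7, q8}, keep only states in Sat with some successor in Z. Already a fixed point.
Sat(EG ~b) = {q0, q2, q3, q4, q5, q7, q8}

{q0, q2, q3, q4, q5, q7, q8}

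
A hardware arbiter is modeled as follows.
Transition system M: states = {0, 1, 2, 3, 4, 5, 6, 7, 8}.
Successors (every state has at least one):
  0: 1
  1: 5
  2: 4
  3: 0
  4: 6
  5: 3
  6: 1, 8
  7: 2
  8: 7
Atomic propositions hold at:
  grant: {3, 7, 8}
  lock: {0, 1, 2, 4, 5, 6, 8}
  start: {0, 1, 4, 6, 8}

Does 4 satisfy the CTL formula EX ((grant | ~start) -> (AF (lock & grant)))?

Yes

Sat(~start) = {2, 3, 5, 7}
Sat(grant | ~start) = {2, 3, 5, 7, 8}
Sat(lock & grant) = {8}
AF (lock & grant): least fixpoint, start Z0 = {8}, add states with every successor in Z. Already a fixed point.
Sat(AF (lock & grant)) = {8}
Sat((grant | ~start) -> (AF (lock & grant))) = {0, 1, 4, 6, 8}
Sat(EX ((grant | ~start) -> (AF (lock & grant)))) = {s : some successor in {0, 1, 4, 6, 8}} = {0, 2, 3, 4, 6}
4 ∈ Sat(EX ((grant | ~start) -> (AF (lock & grant)))) = {0, 2, 3, 4, 6}, so the formula holds at 4.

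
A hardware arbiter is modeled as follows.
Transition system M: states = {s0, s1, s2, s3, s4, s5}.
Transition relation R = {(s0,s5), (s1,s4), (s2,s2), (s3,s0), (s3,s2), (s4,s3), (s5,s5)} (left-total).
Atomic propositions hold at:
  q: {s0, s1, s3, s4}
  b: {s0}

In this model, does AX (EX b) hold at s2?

No

Sat(EX b) = {s : some successor in {s0}} = {s3}
Sat(AX (EX b)) = {s : every successor in {s3}} = {s4}
s2 ∉ Sat(AX (EX b)) = {s4}, so the formula does not hold at s2.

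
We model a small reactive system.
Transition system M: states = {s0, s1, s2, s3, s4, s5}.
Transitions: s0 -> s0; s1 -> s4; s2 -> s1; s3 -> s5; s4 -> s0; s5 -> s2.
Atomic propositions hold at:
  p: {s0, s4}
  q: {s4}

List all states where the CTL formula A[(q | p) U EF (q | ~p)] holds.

Sat(q | p) = {s0, s4}
Sat(~p) = {s1, s2, s3, s5}
Sat(q | ~p) = {s1, s2, s3, s4, s5}
EF (q | ~p): least fixpoint, start Z0 = {s1, s2, s3, s4, s5}, add states with some successor in Z. Already a fixed point.
Sat(EF (q | ~p)) = {s1, s2, s3, s4, s5}
A[(q | p) U EF (q | ~p)]: least fixpoint, start Z0 = Sat(EF (q | ~p)) = {s1, s2, s3, s4, s5}, add states in Sat(q | p) with every successor in Z. Already a fixed point.
Sat(A[(q | p) U EF (q | ~p)]) = {s1, s2, s3, s4, s5}

{s1, s2, s3, s4, s5}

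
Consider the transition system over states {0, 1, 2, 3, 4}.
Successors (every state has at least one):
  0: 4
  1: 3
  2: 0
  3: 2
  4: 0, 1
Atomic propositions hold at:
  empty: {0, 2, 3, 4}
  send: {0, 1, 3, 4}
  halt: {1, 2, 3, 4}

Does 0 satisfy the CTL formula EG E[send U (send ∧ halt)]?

Yes

Sat(send ∧ halt) = {1, 3, 4}
E[send U (send ∧ halt)]: least fixpoint, start Z0 = Sat((send ∧ halt)) = {1, 3, 4}, add states in Sat(send) with some successor in Z. Z1 = {0, 1, 3, 4}; fixed.
Sat(E[send U (send ∧ halt)]) = {0, 1, 3, 4}
EG E[send U (send ∧ halt)]: greatest fixpoint, start Z0 = {0, 1, 3, 4}, keep only states in Sat with some successor in Z. Z1 = {0, 1, 4}; Z2 = {0, 4}; fixed.
Sat(EG E[send U (send ∧ halt)]) = {0, 4}
0 ∈ Sat(EG E[send U (send ∧ halt)]) = {0, 4}, so the formula holds at 0.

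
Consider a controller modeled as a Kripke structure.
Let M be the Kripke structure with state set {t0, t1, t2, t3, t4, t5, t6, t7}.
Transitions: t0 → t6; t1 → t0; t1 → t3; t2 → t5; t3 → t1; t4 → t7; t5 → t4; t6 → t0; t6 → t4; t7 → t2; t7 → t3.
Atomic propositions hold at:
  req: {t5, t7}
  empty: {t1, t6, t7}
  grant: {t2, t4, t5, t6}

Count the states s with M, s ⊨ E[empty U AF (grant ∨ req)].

Sat(grant ∨ req) = {t2, t4, t5, t6, t7}
AF (grant ∨ req): least fixpoint, start Z0 = {t2, t4, t5, t6, t7}, add states with every successor in Z. Z1 = {t0, t2, t4, t5, t6, t7}; fixed.
Sat(AF (grant ∨ req)) = {t0, t2, t4, t5, t6, t7}
E[empty U AF (grant ∨ req)]: least fixpoint, start Z0 = Sat(AF (grant ∨ req)) = {t0, t2, t4, t5, t6, t7}, add states in Sat(empty) with some successor in Z. Z1 = {t0, t1, t2, t4, t5, t6, t7}; fixed.
Sat(E[empty U AF (grant ∨ req)]) = {t0, t1, t2, t4, t5, t6, t7}
|Sat(E[empty U AF (grant ∨ req)])| = |{t0, t1, t2, t4, t5, t6, t7}| = 7.

7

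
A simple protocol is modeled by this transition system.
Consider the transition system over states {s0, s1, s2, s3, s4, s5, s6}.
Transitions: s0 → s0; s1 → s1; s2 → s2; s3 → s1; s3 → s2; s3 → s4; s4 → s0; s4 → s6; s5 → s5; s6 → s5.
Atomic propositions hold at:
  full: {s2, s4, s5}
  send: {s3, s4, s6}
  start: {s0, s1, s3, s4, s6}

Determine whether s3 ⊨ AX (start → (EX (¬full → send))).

Sat(¬full) = {s0, s1, s3, s6}
Sat(¬full → send) = {s2, s3, s4, s5, s6}
Sat(EX (¬full → send)) = {s : some successor in {s2, s3, s4, s5, s6}} = {s2, s3, s4, s5, s6}
Sat(start → (EX (¬full → send))) = {s2, s3, s4, s5, s6}
Sat(AX (start → (EX (¬full → send)))) = {s : every successor in {s2, s3, s4, s5, s6}} = {s2, s5, s6}
s3 ∉ Sat(AX (start → (EX (¬full → send)))) = {s2, s5, s6}, so the formula does not hold at s3.

No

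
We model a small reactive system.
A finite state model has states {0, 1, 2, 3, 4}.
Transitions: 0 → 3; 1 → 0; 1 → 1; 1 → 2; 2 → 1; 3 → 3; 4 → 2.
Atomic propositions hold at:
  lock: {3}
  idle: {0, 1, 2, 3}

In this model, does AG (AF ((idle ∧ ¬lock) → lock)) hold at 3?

Yes

Sat(¬lock) = {0, 1, 2, 4}
Sat(idle ∧ ¬lock) = {0, 1, 2}
Sat((idle ∧ ¬lock) → lock) = {3, 4}
AF ((idle ∧ ¬lock) → lock): least fixpoint, start Z0 = {3, 4}, add states with every successor in Z. Z1 = {0, 3, 4}; fixed.
Sat(AF ((idle ∧ ¬lock) → lock)) = {0, 3, 4}
AG (AF ((idle ∧ ¬lock) → lock)): greatest fixpoint, start Z0 = {0, 3, 4}, keep only states in Sat with every successor in Z. Z1 = {0, 3}; fixed.
Sat(AG (AF ((idle ∧ ¬lock) → lock))) = {0, 3}
3 ∈ Sat(AG (AF ((idle ∧ ¬lock) → lock))) = {0, 3}, so the formula holds at 3.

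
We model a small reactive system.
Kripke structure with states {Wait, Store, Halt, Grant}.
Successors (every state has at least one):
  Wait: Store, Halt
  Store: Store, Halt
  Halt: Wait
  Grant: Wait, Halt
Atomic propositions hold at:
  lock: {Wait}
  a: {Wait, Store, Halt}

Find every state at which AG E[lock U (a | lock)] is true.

{Wait, Store, Halt}

Sat(a | lock) = {Wait, Store, Halt}
E[lock U (a | lock)]: least fixpoint, start Z0 = Sat((a | lock)) = {Wait, Store, Halt}, add states in Sat(lock) with some successor in Z. Already a fixed point.
Sat(E[lock U (a | lock)]) = {Wait, Store, Halt}
AG E[lock U (a | lock)]: greatest fixpoint, start Z0 = {Wait, Store, Halt}, keep only states in Sat with every successor in Z. Already a fixed point.
Sat(AG E[lock U (a | lock)]) = {Wait, Store, Halt}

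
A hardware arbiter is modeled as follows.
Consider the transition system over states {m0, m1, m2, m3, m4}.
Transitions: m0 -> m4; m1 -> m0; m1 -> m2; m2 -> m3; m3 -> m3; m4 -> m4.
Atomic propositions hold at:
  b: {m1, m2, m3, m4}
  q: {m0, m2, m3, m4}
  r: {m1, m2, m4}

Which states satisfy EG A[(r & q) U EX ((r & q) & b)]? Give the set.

{m0, m1, m4}

Sat(r & q) = {m2, m4}
Sat((r & q) & b) = {m2, m4}
Sat(EX ((r & q) & b)) = {s : some successor in {m2, m4}} = {m0, m1, m4}
A[(r & q) U EX ((r & q) & b)]: least fixpoint, start Z0 = Sat(EX ((r & q) & b)) = {m0, m1, m4}, add states in Sat(r & q) with every successor in Z. Already a fixed point.
Sat(A[(r & q) U EX ((r & q) & b)]) = {m0, m1, m4}
EG A[(r & q) U EX ((r & q) & b)]: greatest fixpoint, start Z0 = {m0, m1, m4}, keep only states in Sat with some successor in Z. Already a fixed point.
Sat(EG A[(r & q) U EX ((r & q) & b)]) = {m0, m1, m4}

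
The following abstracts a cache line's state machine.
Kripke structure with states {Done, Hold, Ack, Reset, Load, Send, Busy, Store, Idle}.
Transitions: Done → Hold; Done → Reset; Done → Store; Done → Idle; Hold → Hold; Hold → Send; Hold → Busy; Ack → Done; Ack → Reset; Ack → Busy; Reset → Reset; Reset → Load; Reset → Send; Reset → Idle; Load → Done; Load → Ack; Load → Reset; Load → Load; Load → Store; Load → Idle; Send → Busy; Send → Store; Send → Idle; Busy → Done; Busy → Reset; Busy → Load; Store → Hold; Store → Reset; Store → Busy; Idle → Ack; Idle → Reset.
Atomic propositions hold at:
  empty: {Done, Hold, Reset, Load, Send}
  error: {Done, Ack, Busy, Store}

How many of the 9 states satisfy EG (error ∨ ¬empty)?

5

Sat(¬empty) = {Ack, Busy, Store, Idle}
Sat(error ∨ ¬empty) = {Done, Ack, Busy, Store, Idle}
EG (error ∨ ¬empty): greatest fixpoint, start Z0 = {Done, Ack, Busy, Store, Idle}, keep only states in Sat with some successor in Z. Already a fixed point.
Sat(EG (error ∨ ¬empty)) = {Done, Ack, Busy, Store, Idle}
|Sat(EG (error ∨ ¬empty))| = |{Done, Ack, Busy, Store, Idle}| = 5.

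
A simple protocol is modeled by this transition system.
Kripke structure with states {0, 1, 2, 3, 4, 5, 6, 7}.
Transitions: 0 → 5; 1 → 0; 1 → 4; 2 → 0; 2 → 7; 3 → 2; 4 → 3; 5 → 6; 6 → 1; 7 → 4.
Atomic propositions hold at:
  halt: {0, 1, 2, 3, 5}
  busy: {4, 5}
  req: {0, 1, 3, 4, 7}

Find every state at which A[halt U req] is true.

A[halt U req]: least fixpoint, start Z0 = Sat(req) = {0, 1, 3, 4, 7}, add states in Sat(halt) with every successor in Z. Z1 = {0, 1, 2, 3, 4, 7}; fixed.
Sat(A[halt U req]) = {0, 1, 2, 3, 4, 7}

{0, 1, 2, 3, 4, 7}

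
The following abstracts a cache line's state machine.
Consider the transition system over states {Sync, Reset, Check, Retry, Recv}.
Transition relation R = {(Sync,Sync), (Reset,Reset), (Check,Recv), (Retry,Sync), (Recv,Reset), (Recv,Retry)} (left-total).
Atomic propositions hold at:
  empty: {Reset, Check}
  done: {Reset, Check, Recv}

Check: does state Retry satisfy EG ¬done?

Yes

Sat(¬done) = {Sync, Retry}
EG ¬done: greatest fixpoint, start Z0 = {Sync, Retry}, keep only states in Sat with some successor in Z. Already a fixed point.
Sat(EG ¬done) = {Sync, Retry}
Retry ∈ Sat(EG ¬done) = {Sync, Retry}, so the formula holds at Retry.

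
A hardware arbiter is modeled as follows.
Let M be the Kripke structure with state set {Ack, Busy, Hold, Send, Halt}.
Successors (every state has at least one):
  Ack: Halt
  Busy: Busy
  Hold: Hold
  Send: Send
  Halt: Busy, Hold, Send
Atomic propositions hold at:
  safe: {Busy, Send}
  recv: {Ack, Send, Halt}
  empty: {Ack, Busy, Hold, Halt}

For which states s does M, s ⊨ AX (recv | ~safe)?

{Ack, Hold, Send}

Sat(~safe) = {Ack, Hold, Halt}
Sat(recv | ~safe) = {Ack, Hold, Send, Halt}
Sat(AX (recv | ~safe)) = {s : every successor in {Ack, Hold, Send, Halt}} = {Ack, Hold, Send}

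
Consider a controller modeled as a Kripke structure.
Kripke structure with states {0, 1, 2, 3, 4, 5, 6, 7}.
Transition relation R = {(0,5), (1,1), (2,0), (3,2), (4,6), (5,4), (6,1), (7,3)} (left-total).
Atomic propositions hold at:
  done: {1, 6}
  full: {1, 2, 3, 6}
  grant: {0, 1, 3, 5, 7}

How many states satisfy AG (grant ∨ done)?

2

Sat(grant ∨ done) = {0, 1, 3, 5, 6, 7}
AG (grant ∨ done): greatest fixpoint, start Z0 = {0, 1, 3, 5, 6, 7}, keep only states in Sat with every successor in Z. Z1 = {0, 1, 6, 7}; Z2 = {1, 6}; fixed.
Sat(AG (grant ∨ done)) = {1, 6}
|Sat(AG (grant ∨ done))| = |{1, 6}| = 2.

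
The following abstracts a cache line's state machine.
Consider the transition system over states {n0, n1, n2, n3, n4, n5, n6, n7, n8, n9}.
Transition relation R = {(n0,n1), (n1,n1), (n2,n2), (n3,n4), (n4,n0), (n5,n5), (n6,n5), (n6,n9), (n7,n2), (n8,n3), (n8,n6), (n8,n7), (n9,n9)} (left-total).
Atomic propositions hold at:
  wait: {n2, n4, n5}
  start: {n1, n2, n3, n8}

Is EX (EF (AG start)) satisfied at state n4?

AG start: greatest fixpoint, start Z0 = {n1, n2, n3, n8}, keep only states in Sat with every successor in Z. Z1 = {n1, n2}; fixed.
Sat(AG start) = {n1, n2}
EF (AG start): least fixpoint, start Z0 = {n1, n2}, add states with some successor in Z. Z1 = {n0, n1, n2, n7}; Z2 = {n0, n1, n2, n4, n7, n8}; Z3 = {n0, n1, n2, n3, n4, n7, n8}; fixed.
Sat(EF (AG start)) = {n0, n1, n2, n3, n4, n7, n8}
Sat(EX (EF (AG start))) = {s : some successor in {n0, n1, n2, n3, n4, n7, n8}} = {n0, n1, n2, n3, n4, n7, n8}
n4 ∈ Sat(EX (EF (AG start))) = {n0, n1, n2, n3, n4, n7, n8}, so the formula holds at n4.

Yes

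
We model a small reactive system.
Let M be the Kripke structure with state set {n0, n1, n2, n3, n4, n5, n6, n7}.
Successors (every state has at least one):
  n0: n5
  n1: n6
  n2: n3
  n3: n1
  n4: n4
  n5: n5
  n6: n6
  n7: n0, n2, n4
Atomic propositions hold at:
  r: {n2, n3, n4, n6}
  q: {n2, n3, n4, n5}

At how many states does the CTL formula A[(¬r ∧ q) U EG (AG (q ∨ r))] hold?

3

Sat(¬r) = {n0, n1, n5, n7}
Sat(¬r ∧ q) = {n5}
Sat(q ∨ r) = {n2, n3, n4, n5, n6}
AG (q ∨ r): greatest fixpoint, start Z0 = {n2, n3, n4, n5, n6}, keep only states in Sat with every successor in Z. Z1 = {n2, n4, n5, n6}; Z2 = {n4, n5, n6}; fixed.
Sat(AG (q ∨ r)) = {n4, n5, n6}
EG (AG (q ∨ r)): greatest fixpoint, start Z0 = {n4, n5, n6}, keep only states in Sat with some successor in Z. Already a fixed point.
Sat(EG (AG (q ∨ r))) = {n4, n5, n6}
A[(¬r ∧ q) U EG (AG (q ∨ r))]: least fixpoint, start Z0 = Sat(EG (AG (q ∨ r))) = {n4, n5, n6}, add states in Sat(¬r ∧ q) with every successor in Z. Already a fixed point.
Sat(A[(¬r ∧ q) U EG (AG (q ∨ r))]) = {n4, n5, n6}
|Sat(A[(¬r ∧ q) U EG (AG (q ∨ r))])| = |{n4, n5, n6}| = 3.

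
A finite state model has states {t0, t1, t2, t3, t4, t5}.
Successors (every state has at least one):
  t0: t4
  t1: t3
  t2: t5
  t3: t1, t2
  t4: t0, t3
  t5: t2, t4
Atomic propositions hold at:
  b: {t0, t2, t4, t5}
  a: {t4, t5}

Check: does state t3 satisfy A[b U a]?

A[b U a]: least fixpoint, start Z0 = Sat(a) = {t4, t5}, add states in Sat(b) with every successor in Z. Z1 = {t0, t2, t4, t5}; fixed.
Sat(A[b U a]) = {t0, t2, t4, t5}
t3 ∉ Sat(A[b U a]) = {t0, t2, t4, t5}, so the formula does not hold at t3.

No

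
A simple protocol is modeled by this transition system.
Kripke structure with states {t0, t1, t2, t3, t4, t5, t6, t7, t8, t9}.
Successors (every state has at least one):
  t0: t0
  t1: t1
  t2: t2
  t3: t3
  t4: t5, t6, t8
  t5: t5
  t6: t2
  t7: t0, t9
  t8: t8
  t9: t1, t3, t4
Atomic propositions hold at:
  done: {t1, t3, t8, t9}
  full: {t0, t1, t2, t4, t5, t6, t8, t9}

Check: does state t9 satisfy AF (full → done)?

Sat(full → done) = {t1, t3, t7, t8, t9}
AF (full → done): least fixpoint, start Z0 = {t1, t3, t7, t8, t9}, add states with every successor in Z. Already a fixed point.
Sat(AF (full → done)) = {t1, t3, t7, t8, t9}
t9 ∈ Sat(AF (full → done)) = {t1, t3, t7, t8, t9}, so the formula holds at t9.

Yes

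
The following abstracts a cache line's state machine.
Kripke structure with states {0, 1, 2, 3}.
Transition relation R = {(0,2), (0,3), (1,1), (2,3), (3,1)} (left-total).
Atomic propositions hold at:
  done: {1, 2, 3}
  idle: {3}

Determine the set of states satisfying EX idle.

Sat(EX idle) = {s : some successor in {3}} = {0, 2}

{0, 2}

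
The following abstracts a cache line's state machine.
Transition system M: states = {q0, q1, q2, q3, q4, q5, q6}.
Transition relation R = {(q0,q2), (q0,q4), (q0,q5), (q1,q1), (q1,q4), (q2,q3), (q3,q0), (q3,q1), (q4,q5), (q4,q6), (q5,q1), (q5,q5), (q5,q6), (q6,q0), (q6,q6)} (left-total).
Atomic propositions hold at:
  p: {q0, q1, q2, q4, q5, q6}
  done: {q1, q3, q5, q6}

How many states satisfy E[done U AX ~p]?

Sat(~p) = {q3}
Sat(AX ~p) = {s : every successor in {q3}} = {q2}
E[done U AX ~p]: least fixpoint, start Z0 = Sat(AX ~p) = {q2}, add states in Sat(done) with some successor in Z. Already a fixed point.
Sat(E[done U AX ~p]) = {q2}
|Sat(E[done U AX ~p])| = |{q2}| = 1.

1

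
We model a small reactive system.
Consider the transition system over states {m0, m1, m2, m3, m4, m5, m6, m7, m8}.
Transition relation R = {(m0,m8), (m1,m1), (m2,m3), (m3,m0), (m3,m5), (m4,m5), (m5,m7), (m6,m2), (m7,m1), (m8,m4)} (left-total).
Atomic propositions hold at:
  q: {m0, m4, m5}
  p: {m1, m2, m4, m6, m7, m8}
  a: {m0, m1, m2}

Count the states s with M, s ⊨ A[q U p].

8

A[q U p]: least fixpoint, start Z0 = Sat(p) = {m1, m2, m4, m6, m7, m8}, add states in Sat(q) with every successor in Z. Z1 = {m0, m1, m2, m4, m5, m6, m7, m8}; fixed.
Sat(A[q U p]) = {m0, m1, m2, m4, m5, m6, m7, m8}
|Sat(A[q U p])| = |{m0, m1, m2, m4, m5, m6, m7, m8}| = 8.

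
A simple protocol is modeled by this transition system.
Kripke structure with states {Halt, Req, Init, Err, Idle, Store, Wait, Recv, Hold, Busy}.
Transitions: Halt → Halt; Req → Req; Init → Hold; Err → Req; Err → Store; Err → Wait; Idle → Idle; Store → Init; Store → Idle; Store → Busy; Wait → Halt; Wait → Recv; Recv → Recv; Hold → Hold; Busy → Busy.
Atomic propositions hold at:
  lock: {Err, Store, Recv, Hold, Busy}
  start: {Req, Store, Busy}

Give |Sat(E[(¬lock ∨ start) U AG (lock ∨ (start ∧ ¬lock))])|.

7

Sat(¬lock) = {Halt, Req, Init, Idle, Wait}
Sat(¬lock ∨ start) = {Halt, Req, Init, Idle, Store, Wait, Busy}
Sat(start ∧ ¬lock) = {Req}
Sat(lock ∨ (start ∧ ¬lock)) = {Req, Err, Store, Recv, Hold, Busy}
AG (lock ∨ (start ∧ ¬lock)): greatest fixpoint, start Z0 = {Req, Err, Store, Recv, Hold, Busy}, keep only states in Sat with every successor in Z. Z1 = {Req, Recv, Hold, Busy}; fixed.
Sat(AG (lock ∨ (start ∧ ¬lock))) = {Req, Recv, Hold, Busy}
E[(¬lock ∨ start) U AG (lock ∨ (start ∧ ¬lock))]: least fixpoint, start Z0 = Sat(AG (lock ∨ (start ∧ ¬lock))) = {Req, Recv, Hold, Busy}, add states in Sat(¬lock ∨ start) with some successor in Z. Z1 = {Req, Init, Store, Wait, Recv, Hold, Busy}; fixed.
Sat(E[(¬lock ∨ start) U AG (lock ∨ (start ∧ ¬lock))]) = {Req, Init, Store, Wait, Recv, Hold, Busy}
|Sat(E[(¬lock ∨ start) U AG (lock ∨ (start ∧ ¬lock))])| = |{Req, Init, Store, Wait, Recv, Hold, Busy}| = 7.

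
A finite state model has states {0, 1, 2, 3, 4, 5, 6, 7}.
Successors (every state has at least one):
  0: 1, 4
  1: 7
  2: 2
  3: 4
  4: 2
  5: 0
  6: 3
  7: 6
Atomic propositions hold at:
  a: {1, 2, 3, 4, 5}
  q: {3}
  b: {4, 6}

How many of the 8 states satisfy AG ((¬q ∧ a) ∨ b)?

Sat(¬q) = {0, 1, 2, 4, 5, 6, 7}
Sat(¬q ∧ a) = {1, 2, 4, 5}
Sat((¬q ∧ a) ∨ b) = {1, 2, 4, 5, 6}
AG ((¬q ∧ a) ∨ b): greatest fixpoint, start Z0 = {1, 2, 4, 5, 6}, keep only states in Sat with every successor in Z. Z1 = {2, 4}; fixed.
Sat(AG ((¬q ∧ a) ∨ b)) = {2, 4}
|Sat(AG ((¬q ∧ a) ∨ b))| = |{2, 4}| = 2.

2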